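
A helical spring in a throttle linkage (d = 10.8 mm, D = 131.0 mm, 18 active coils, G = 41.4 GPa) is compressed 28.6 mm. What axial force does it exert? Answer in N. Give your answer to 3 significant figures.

k = Gd⁴/(8D³N_a) = (41.4×10³)(10.8⁴)/(8·131.0³·18) = 1.7399 N/mm
F = k·δ = 1.7399 × 28.6 = 49.761 N

49.8 N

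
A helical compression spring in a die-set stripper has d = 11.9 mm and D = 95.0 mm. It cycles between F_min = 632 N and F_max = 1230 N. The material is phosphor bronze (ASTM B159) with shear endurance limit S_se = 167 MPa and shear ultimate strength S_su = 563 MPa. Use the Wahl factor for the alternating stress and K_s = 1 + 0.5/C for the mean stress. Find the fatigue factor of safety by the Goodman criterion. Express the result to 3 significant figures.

1.80

C = D/d = 95.0/11.9 = 7.9832; K_W = (4C−1)/(4C−4)+0.615/C = 1.1844; K_s = 1+0.5/C = 1.0626
F_a = (F_max−F_min)/2 = 299 N; F_m = (F_max+F_min)/2 = 931 N
τ_a = K_W·8F_aD/(πd³) = 1.1844 × 42.923 = 50.84 MPa
τ_m = K_s·8F_mD/(πd³) = 1.0626 × 133.65 = 142.02 MPa
Goodman: 1/n_f = τ_a/S_se + τ_m/S_su = 50.84/167 + 142.02/563 = 0.30443 + 0.25226 = 0.55669
n_f = 1/0.55669 = 1.796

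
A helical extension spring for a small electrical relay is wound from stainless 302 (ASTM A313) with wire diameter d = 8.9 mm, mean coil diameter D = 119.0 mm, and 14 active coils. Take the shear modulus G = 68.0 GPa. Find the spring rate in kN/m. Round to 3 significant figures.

2.26 kN/m

k = Gd⁴/(8D³N_a) = (68.0×10³ × 8.9⁴) / (8 × 119.0³ × 14)
  = 4.26647e+08 / 1.88738e+08 = 2.2605 N/mm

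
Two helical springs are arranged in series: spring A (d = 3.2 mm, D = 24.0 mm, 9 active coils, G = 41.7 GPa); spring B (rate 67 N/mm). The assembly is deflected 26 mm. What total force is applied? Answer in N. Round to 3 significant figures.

k_A = Gd⁴/(8D³N_a) = (41.7×10³)(3.2⁴)/(8·24.0³·9) = 4.3931 N/mm
Series: 1/k_eq = 1/4.3931 + 1/67 = 0.24256; k_eq = 4.1228 N/mm
F = k_eq·δ = 4.1228·26 = 107.19 N

107 N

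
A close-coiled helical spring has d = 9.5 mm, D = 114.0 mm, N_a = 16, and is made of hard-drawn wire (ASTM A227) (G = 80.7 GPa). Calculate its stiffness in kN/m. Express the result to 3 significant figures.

3.47 kN/m

k = Gd⁴/(8D³N_a) = (80.7×10³ × 9.5⁴) / (8 × 114.0³ × 16)
  = 6.57307e+08 / 1.89638e+08 = 3.4661 N/mm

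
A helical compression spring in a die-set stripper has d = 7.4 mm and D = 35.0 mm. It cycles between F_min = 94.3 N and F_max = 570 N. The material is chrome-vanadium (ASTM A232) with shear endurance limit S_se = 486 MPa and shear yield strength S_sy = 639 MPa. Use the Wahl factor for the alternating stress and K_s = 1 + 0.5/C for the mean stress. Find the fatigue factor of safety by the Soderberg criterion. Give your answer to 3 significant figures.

3.71

C = D/d = 35.0/7.4 = 4.7297; K_W = (4C−1)/(4C−4)+0.615/C = 1.3311; K_s = 1+0.5/C = 1.1057
F_a = (F_max−F_min)/2 = 237.85 N; F_m = (F_max+F_min)/2 = 332.15 N
τ_a = K_W·8F_aD/(πd³) = 1.3311 × 52.314 = 69.636 MPa
τ_m = K_s·8F_mD/(πd³) = 1.1057 × 73.055 = 80.777 MPa
Soderberg: 1/n_f = τ_a/S_se + τ_m/S_sy = 69.636/486 + 80.777/639 = 0.14328 + 0.12641 = 0.2697
n_f = 1/0.2697 = 3.708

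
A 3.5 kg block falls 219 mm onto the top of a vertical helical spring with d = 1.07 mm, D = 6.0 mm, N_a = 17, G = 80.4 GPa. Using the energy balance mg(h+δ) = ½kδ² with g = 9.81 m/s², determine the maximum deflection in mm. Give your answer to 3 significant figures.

k = Gd⁴/(8D³N_a) = (80.4×10³)(1.07⁴)/(8·6.0³·17) = 3.5876 N/mm
W = mg = 3.5 × 9.81 = 34.335 N
½kδ² − Wδ − Wh = 0 → δ = (W + √(W² + 2kWh))/k
δ = (34.335 + √(1178.9 + 53952.3))/3.5876 = (34.335 + 234.8)/3.5876 = 75.019 mm

75.0 mm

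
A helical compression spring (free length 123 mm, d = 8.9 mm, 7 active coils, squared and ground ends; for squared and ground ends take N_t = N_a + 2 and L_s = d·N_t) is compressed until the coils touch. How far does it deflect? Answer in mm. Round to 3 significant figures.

N_t = 9; L_s = 8.9·9 = 80.1 mm
δ_solid = L₀ − L_s = 123 − 80.1 = 42.9 mm

42.9 mm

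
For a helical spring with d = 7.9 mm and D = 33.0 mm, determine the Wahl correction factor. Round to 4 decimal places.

1.3833

C = D/d = 33.0/7.9 = 4.1772
K_W = (4C−1)/(4C−4) + 0.615/C = 15.709/12.709 + 0.1472 = 1.3833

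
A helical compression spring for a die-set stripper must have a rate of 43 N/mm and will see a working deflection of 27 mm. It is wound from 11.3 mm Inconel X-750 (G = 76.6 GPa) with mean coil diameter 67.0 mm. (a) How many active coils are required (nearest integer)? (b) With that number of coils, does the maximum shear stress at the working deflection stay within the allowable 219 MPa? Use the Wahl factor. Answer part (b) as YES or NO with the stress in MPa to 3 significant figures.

N_a = Gd⁴/(8D³k) = (76.6×10³)(11.3⁴)/(8·67.0³·43) = 12.07 → N_a = 12
Actual rate k = Gd⁴/(8D³·12) = 43.256 N/mm
Working load F = kδ = 43.256·27 = 1167.9 N
C = 67.0/11.3 = 5.9292; K_W = (4C−1)/(4C−4)+0.615/C = 1.2559
τ_max = K_W·8FD/(πd³) = 1.2559·138.1 = 173.44 MPa
τ_max ≤ 219 MPa → acceptable

(a) 12 coils; (b) YES, τ_max = 173 MPa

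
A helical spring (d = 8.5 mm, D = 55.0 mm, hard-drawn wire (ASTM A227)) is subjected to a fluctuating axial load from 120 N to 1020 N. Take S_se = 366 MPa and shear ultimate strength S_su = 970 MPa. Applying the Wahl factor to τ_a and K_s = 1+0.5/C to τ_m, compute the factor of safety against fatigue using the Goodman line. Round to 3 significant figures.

C = D/d = 55.0/8.5 = 6.4706; K_W = (4C−1)/(4C−4)+0.615/C = 1.2321; K_s = 1+0.5/C = 1.0773
F_a = (F_max−F_min)/2 = 450 N; F_m = (F_max+F_min)/2 = 570 N
τ_a = K_W·8F_aD/(πd³) = 1.2321 × 102.63 = 126.45 MPa
τ_m = K_s·8F_mD/(πd³) = 1.0773 × 129.99 = 140.04 MPa
Goodman: 1/n_f = τ_a/S_se + τ_m/S_su = 126.45/366 + 140.04/970 = 0.34549 + 0.14437 = 0.48986
n_f = 1/0.48986 = 2.041

2.04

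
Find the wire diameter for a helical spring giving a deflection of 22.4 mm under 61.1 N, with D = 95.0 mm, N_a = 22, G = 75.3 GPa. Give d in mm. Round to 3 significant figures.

8.60 mm

Required rate k = F/δ = 61.1/22.4 = 2.7277 N/mm
d = (8D³N_a·k / G)^(1/4) = (8·95.0³·22·2.7277 / (75.3×10³))^0.25
  = (5466.2)^0.25 = 8.5985 mm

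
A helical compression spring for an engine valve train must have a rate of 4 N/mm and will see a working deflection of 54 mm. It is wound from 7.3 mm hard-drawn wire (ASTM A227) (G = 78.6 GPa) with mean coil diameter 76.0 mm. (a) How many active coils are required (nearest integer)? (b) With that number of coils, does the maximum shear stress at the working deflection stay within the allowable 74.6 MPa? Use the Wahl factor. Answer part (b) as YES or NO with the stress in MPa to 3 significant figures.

N_a = Gd⁴/(8D³k) = (78.6×10³)(7.3⁴)/(8·76.0³·4) = 15.89 → N_a = 16
Actual rate k = Gd⁴/(8D³·16) = 3.9725 N/mm
Working load F = kδ = 3.9725·54 = 214.51 N
C = 76.0/7.3 = 10.4110; K_W = (4C−1)/(4C−4)+0.615/C = 1.1388
τ_max = K_W·8FD/(πd³) = 1.1388·106.72 = 121.53 MPa
τ_max > 74.6 MPa → exceeds allowable

(a) 16 coils; (b) NO, τ_max = 122 MPa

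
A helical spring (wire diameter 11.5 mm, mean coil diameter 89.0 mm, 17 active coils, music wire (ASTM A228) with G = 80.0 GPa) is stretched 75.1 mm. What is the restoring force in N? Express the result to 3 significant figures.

k = Gd⁴/(8D³N_a) = (80.0×10³)(11.5⁴)/(8·89.0³·17) = 14.594 N/mm
F = k·δ = 14.594 × 75.1 = 1096 N

1100 N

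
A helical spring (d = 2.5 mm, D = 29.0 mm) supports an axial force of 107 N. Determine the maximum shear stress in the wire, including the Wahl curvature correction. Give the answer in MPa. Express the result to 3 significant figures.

Spring index C = D/d = 29.0/2.5 = 11.6000
K_W = (4C−1)/(4C−4) + 0.615/C = 45.400/42.400 + 0.0530 = 1.1238
τ₀ = 8FD/(πd³) = 8·107·29.0/(π·2.5³) = 24824/49.087 = 505.71 MPa
τ_max = K·τ₀ = 1.1238 × 505.71 = 568.3 MPa

568 MPa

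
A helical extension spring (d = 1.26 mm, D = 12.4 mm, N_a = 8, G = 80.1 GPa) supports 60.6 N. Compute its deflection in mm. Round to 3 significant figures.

36.6 mm

k = Gd⁴/(8D³N_a) = (80.1×10³)(1.26⁴)/(8·12.4³·8) = 1.6545 N/mm
δ = F/k = 60.6 / 1.6545 = 36.627 mm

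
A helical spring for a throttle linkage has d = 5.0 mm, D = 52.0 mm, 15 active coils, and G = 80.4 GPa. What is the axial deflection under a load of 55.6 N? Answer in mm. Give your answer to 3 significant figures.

18.7 mm

k = Gd⁴/(8D³N_a) = (80.4×10³)(5.0⁴)/(8·52.0³·15) = 2.9781 N/mm
δ = F/k = 55.6 / 2.9781 = 18.669 mm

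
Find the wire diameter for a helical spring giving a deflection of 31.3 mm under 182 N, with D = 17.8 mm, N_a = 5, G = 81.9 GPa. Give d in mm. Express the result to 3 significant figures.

Required rate k = F/δ = 182/31.3 = 5.8147 N/mm
d = (8D³N_a·k / G)^(1/4) = (8·17.8³·5·5.8147 / (81.9×10³))^0.25
  = (16.016)^0.25 = 2.0005 mm

2.00 mm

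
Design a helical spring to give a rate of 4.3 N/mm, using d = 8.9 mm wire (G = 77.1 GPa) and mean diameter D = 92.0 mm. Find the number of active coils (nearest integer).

18

N_a = Gd⁴/(8D³k) = (77.1×10³ × 8.9⁴)/(8 × 92.0³ × 4.3)
    = 4.83743e+08 / 2.67869e+07 = 18.06 → 18 coils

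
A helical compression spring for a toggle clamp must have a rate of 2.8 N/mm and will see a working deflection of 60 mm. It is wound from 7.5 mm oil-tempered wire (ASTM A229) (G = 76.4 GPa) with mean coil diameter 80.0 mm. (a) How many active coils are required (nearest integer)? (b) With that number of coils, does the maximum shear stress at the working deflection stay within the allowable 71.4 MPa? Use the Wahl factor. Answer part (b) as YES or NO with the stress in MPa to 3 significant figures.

(a) 21 coils; (b) NO, τ_max = 92.4 MPa

N_a = Gd⁴/(8D³k) = (76.4×10³)(7.5⁴)/(8·80.0³·2.8) = 21.08 → N_a = 21
Actual rate k = Gd⁴/(8D³·21) = 2.8103 N/mm
Working load F = kδ = 2.8103·60 = 168.62 N
C = 80.0/7.5 = 10.6667; K_W = (4C−1)/(4C−4)+0.615/C = 1.1352
τ_max = K_W·8FD/(πd³) = 1.1352·81.425 = 92.437 MPa
τ_max > 71.4 MPa → exceeds allowable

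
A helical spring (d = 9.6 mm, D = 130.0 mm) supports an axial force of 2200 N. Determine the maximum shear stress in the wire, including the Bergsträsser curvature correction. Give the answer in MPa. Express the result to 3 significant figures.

Spring index C = D/d = 130.0/9.6 = 13.5417
K_B = (4C+2)/(4C−3) = 56.167/51.167 = 1.0977
τ₀ = 8FD/(πd³) = 8·2200·130.0/(π·9.6³) = 2.288e+06/2779.5 = 823.18 MPa
τ_max = K·τ₀ = 1.0977 × 823.18 = 903.62 MPa

904 MPa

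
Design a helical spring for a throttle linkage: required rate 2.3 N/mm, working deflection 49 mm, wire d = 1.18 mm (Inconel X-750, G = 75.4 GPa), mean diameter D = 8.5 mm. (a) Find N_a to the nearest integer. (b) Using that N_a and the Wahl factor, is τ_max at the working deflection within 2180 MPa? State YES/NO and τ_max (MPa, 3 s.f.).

(a) 13 coils; (b) YES, τ_max = 1780 MPa

N_a = Gd⁴/(8D³k) = (75.4×10³)(1.18⁴)/(8·8.5³·2.3) = 12.94 → N_a = 13
Actual rate k = Gd⁴/(8D³·13) = 2.2888 N/mm
Working load F = kδ = 2.2888·49 = 112.15 N
C = 8.5/1.18 = 7.2034; K_W = (4C−1)/(4C−4)+0.615/C = 1.2063
τ_max = K_W·8FD/(πd³) = 1.2063·1477.5 = 1782.2 MPa
τ_max ≤ 2180 MPa → acceptable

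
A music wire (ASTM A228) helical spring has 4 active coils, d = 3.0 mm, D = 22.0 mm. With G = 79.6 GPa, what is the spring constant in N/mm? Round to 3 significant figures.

k = Gd⁴/(8D³N_a) = (79.6×10³ × 3.0⁴) / (8 × 22.0³ × 4)
  = 6.4476e+06 / 340736 = 18.923 N/mm

18.9 N/mm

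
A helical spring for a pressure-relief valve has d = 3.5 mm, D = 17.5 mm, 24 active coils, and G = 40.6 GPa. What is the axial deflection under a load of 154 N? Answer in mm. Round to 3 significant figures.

26.0 mm

k = Gd⁴/(8D³N_a) = (40.6×10³)(3.5⁴)/(8·17.5³·24) = 5.9208 N/mm
δ = F/k = 154 / 5.9208 = 26.01 mm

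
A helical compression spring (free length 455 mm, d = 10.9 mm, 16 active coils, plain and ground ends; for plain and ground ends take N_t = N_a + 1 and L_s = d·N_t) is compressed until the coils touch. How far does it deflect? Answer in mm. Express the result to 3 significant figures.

270 mm

N_t = 17; L_s = 10.9·17 = 185.3 mm
δ_solid = L₀ − L_s = 455 − 185.3 = 269.7 mm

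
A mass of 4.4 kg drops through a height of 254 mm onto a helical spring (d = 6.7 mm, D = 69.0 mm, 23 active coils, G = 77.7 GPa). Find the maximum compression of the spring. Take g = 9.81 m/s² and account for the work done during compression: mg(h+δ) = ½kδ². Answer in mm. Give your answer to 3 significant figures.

110 mm

k = Gd⁴/(8D³N_a) = (77.7×10³)(6.7⁴)/(8·69.0³·23) = 2.5903 N/mm
W = mg = 4.4 × 9.81 = 43.164 N
½kδ² − Wδ − Wh = 0 → δ = (W + √(W² + 2kWh))/k
δ = (43.164 + √(1863.1 + 56799))/2.5903 = (43.164 + 242.2)/2.5903 = 110.17 mm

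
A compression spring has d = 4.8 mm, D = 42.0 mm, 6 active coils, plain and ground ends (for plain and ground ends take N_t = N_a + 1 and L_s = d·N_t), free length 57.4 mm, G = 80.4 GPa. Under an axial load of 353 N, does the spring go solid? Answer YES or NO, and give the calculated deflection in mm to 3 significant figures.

k = Gd⁴/(8D³N_a) = (80.4×10³)(4.8⁴)/(8·42.0³·6) = 12.001 N/mm
N_t = 7; L_s = 4.8·7 = 33.6 mm; δ_solid = L₀ − L_s = 57.4 − 33.6 = 23.8 mm
δ = F/k = 353/12.001 = 29.413 mm
δ ≥ δ_solid → spring goes solid

YES, δ = 29.4 mm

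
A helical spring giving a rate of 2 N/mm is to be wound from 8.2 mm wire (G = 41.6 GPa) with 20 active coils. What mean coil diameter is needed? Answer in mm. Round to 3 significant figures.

83.8 mm

D = (Gd⁴/(8N_a·k))^(1/3) = (41.6×10³·8.2⁴/(8·20·2))^(1/3)
  = (587758)^(1/3) = 83.7657 mm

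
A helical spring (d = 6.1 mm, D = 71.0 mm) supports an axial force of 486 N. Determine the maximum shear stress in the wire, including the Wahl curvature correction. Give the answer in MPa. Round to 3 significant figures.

Spring index C = D/d = 71.0/6.1 = 11.6393
K_W = (4C−1)/(4C−4) + 0.615/C = 45.557/42.557 + 0.0528 = 1.1233
τ₀ = 8FD/(πd³) = 8·486·71.0/(π·6.1³) = 276048/713.08 = 387.12 MPa
τ_max = K·τ₀ = 1.1233 × 387.12 = 434.86 MPa

435 MPa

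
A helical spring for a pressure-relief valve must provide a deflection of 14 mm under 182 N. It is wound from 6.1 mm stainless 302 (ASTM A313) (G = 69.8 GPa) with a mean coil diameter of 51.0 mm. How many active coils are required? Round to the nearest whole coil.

7

Required rate k = F/δ = 182/14 = 13 N/mm
N_a = Gd⁴/(8D³k) = (69.8×10³ × 6.1⁴)/(8 × 51.0³ × 13)
    = 9.6644e+07 / 1.37957e+07 = 7.005 → 7 coils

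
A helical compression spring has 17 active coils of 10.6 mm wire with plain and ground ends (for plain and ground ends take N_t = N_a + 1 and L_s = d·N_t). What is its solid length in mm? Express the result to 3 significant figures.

191 mm

plain and ground ends: N_t = N_a + 1 = 17 + 1 = 18
L_s = d·N_t = 10.6 × 18 = 190.8 mm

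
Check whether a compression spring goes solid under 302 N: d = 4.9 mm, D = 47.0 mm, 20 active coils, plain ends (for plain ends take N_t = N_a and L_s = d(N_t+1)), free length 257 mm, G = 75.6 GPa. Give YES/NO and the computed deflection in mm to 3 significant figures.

k = Gd⁴/(8D³N_a) = (75.6×10³)(4.9⁴)/(8·47.0³·20) = 2.6236 N/mm
N_t = 20; L_s = 4.9·21 = 102.9 mm; δ_solid = L₀ − L_s = 257 − 102.9 = 154.1 mm
δ = F/k = 302/2.6236 = 115.11 mm
δ < δ_solid → spring does not go solid

NO, δ = 115 mm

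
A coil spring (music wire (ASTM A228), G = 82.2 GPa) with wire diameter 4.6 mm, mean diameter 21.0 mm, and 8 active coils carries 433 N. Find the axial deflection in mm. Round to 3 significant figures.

k = Gd⁴/(8D³N_a) = (82.2×10³)(4.6⁴)/(8·21.0³·8) = 62.096 N/mm
δ = F/k = 433 / 62.096 = 6.973 mm

6.97 mm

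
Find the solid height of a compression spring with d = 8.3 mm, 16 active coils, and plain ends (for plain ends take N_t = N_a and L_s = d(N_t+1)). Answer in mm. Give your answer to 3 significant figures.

plain ends: N_t = N_a = 16
L_s = d·(N_t+1) = 8.3 × 17 = 141.1 mm

141 mm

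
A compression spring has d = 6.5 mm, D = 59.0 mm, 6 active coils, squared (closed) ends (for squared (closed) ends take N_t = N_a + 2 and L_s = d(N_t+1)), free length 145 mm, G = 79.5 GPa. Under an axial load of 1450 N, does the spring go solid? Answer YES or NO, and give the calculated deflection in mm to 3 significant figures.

k = Gd⁴/(8D³N_a) = (79.5×10³)(6.5⁴)/(8·59.0³·6) = 14.395 N/mm
N_t = 8; L_s = 6.5·9 = 58.5 mm; δ_solid = L₀ − L_s = 145 − 58.5 = 86.5 mm
δ = F/k = 1450/14.395 = 100.73 mm
δ ≥ δ_solid → spring goes solid

YES, δ = 101 mm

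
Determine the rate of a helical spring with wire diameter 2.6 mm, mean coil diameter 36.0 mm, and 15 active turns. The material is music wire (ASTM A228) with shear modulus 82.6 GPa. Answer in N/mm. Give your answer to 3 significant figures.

0.674 N/mm

k = Gd⁴/(8D³N_a) = (82.6×10³ × 2.6⁴) / (8 × 36.0³ × 15)
  = 3.77462e+06 / 5.59872e+06 = 0.67419 N/mm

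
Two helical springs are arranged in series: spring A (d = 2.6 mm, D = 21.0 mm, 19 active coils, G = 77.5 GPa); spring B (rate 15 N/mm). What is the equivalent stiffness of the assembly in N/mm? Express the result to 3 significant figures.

2.15 N/mm

k_A = Gd⁴/(8D³N_a) = (77.5×10³)(2.6⁴)/(8·21.0³·19) = 2.5159 N/mm
Series: 1/k_eq = 1/2.5159 + 1/15 = 0.46414; k_eq = 2.1545 N/mm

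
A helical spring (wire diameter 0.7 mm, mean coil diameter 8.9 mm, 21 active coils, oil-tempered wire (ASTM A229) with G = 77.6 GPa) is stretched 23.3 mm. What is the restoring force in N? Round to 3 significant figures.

3.67 N

k = Gd⁴/(8D³N_a) = (77.6×10³)(0.7⁴)/(8·8.9³·21) = 0.15732 N/mm
F = k·δ = 0.15732 × 23.3 = 3.6655 N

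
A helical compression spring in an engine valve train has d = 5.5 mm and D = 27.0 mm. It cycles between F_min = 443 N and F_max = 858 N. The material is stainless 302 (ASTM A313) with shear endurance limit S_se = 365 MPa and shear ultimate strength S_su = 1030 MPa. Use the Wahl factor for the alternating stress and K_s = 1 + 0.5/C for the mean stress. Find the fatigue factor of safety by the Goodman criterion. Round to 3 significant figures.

C = D/d = 27.0/5.5 = 4.9091; K_W = (4C−1)/(4C−4)+0.615/C = 1.3171; K_s = 1+0.5/C = 1.1019
F_a = (F_max−F_min)/2 = 207.5 N; F_m = (F_max+F_min)/2 = 650.5 N
τ_a = K_W·8F_aD/(πd³) = 1.3171 × 85.75 = 112.94 MPa
τ_m = K_s·8F_mD/(πd³) = 1.1019 × 268.82 = 296.2 MPa
Goodman: 1/n_f = τ_a/S_se + τ_m/S_su = 112.94/365 + 296.2/1030 = 0.30944 + 0.28757 = 0.59701
n_f = 1/0.59701 = 1.675

1.68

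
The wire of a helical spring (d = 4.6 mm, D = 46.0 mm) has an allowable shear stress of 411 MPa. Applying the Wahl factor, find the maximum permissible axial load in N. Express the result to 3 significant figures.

C = D/d = 46.0/4.6 = 10.0000
K_W = (4C−1)/(4C−4) + 0.615/C = 39.000/36.000 + 0.0615 = 1.1448
τ_max = K·8FD/(πd³) → F_max = τ_allow·πd³/(8DK)
F_max = 411·π·4.6³/(8·46.0·1.1448) = 1.2568e+05/421.3 = 298.32 N

298 N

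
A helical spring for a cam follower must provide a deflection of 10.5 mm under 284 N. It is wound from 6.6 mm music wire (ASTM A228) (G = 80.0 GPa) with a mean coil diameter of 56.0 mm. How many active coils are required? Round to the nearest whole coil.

4

Required rate k = F/δ = 284/10.5 = 27.048 N/mm
N_a = Gd⁴/(8D³k) = (80.0×10³ × 6.6⁴)/(8 × 56.0³ × 27.048)
    = 1.51798e+08 / 3.8e+07 = 3.995 → 4 coils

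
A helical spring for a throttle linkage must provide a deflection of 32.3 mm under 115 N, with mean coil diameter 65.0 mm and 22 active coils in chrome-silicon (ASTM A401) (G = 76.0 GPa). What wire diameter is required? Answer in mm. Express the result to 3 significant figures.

Required rate k = F/δ = 115/32.3 = 3.5604 N/mm
d = (8D³N_a·k / G)^(1/4) = (8·65.0³·22·3.5604 / (76.0×10³))^0.25
  = (2264.3)^0.25 = 6.8982 mm

6.90 mm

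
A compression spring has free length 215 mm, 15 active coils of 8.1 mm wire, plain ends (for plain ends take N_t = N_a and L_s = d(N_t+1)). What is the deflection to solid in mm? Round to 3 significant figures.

N_t = 15; L_s = 8.1·16 = 129.6 mm
δ_solid = L₀ − L_s = 215 − 129.6 = 85.4 mm

85.4 mm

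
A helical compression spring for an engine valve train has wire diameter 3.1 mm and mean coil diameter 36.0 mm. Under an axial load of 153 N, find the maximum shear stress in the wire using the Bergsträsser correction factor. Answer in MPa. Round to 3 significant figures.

525 MPa

Spring index C = D/d = 36.0/3.1 = 11.6129
K_B = (4C+2)/(4C−3) = 48.452/43.452 = 1.1151
τ₀ = 8FD/(πd³) = 8·153·36.0/(π·3.1³) = 44064/93.591 = 470.81 MPa
τ_max = K·τ₀ = 1.1151 × 470.81 = 524.99 MPa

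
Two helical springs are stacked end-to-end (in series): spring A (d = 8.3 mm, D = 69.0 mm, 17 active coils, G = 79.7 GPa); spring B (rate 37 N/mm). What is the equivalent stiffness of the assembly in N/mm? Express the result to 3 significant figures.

6.89 N/mm

k_A = Gd⁴/(8D³N_a) = (79.7×10³)(8.3⁴)/(8·69.0³·17) = 8.4661 N/mm
Series: 1/k_eq = 1/8.4661 + 1/37 = 0.14514; k_eq = 6.8897 N/mm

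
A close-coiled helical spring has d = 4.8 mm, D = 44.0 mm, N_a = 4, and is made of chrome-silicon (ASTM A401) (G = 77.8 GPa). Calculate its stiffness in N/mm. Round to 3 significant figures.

15.2 N/mm

k = Gd⁴/(8D³N_a) = (77.8×10³ × 4.8⁴) / (8 × 44.0³ × 4)
  = 4.12995e+07 / 2.72589e+06 = 15.151 N/mm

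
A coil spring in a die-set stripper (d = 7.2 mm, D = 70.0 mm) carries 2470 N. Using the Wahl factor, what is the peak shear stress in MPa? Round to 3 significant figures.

Spring index C = D/d = 70.0/7.2 = 9.7222
K_W = (4C−1)/(4C−4) + 0.615/C = 37.889/34.889 + 0.0633 = 1.1492
τ₀ = 8FD/(πd³) = 8·2470·70.0/(π·7.2³) = 1.3832e+06/1172.6 = 1179.6 MPa
τ_max = K·τ₀ = 1.1492 × 1179.6 = 1355.7 MPa

1360 MPa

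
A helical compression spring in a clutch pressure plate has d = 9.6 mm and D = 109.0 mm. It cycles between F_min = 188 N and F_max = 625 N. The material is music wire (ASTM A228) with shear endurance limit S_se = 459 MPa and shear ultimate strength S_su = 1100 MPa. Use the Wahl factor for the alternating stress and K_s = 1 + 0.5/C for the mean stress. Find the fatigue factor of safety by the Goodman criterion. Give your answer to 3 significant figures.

C = D/d = 109.0/9.6 = 11.3542; K_W = (4C−1)/(4C−4)+0.615/C = 1.1266; K_s = 1+0.5/C = 1.0440
F_a = (F_max−F_min)/2 = 218.5 N; F_m = (F_max+F_min)/2 = 406.5 N
τ_a = K_W·8F_aD/(πd³) = 1.1266 × 68.55 = 77.228 MPa
τ_m = K_s·8F_mD/(πd³) = 1.0440 × 127.53 = 133.15 MPa
Goodman: 1/n_f = τ_a/S_se + τ_m/S_su = 77.228/459 + 133.15/1100 = 0.16825 + 0.12104 = 0.28929
n_f = 1/0.28929 = 3.457

3.46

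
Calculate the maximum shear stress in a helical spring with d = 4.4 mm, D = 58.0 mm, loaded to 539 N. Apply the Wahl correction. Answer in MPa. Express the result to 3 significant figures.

1040 MPa

Spring index C = D/d = 58.0/4.4 = 13.1818
K_W = (4C−1)/(4C−4) + 0.615/C = 51.727/48.727 + 0.0467 = 1.1082
τ₀ = 8FD/(πd³) = 8·539·58.0/(π·4.4³) = 250096/267.61 = 934.54 MPa
τ_max = K·τ₀ = 1.1082 × 934.54 = 1035.7 MPa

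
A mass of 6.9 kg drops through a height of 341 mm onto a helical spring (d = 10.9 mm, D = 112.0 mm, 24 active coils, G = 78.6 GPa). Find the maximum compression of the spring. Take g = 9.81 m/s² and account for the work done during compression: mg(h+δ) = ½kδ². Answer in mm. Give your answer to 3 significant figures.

124 mm

k = Gd⁴/(8D³N_a) = (78.6×10³)(10.9⁴)/(8·112.0³·24) = 4.1131 N/mm
W = mg = 6.9 × 9.81 = 67.689 N
½kδ² − Wδ − Wh = 0 → δ = (W + √(W² + 2kWh))/k
δ = (67.689 + √(4581.8 + 189878))/4.1131 = (67.689 + 440.98)/4.1131 = 123.67 mm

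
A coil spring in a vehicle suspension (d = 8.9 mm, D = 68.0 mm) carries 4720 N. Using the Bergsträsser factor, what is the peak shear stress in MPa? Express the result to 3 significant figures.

Spring index C = D/d = 68.0/8.9 = 7.6404
K_B = (4C+2)/(4C−3) = 32.562/27.562 = 1.1814
τ₀ = 8FD/(πd³) = 8·4720·68.0/(π·8.9³) = 2.56768e+06/2214.7 = 1159.4 MPa
τ_max = K·τ₀ = 1.1814 × 1159.4 = 1369.7 MPa

1370 MPa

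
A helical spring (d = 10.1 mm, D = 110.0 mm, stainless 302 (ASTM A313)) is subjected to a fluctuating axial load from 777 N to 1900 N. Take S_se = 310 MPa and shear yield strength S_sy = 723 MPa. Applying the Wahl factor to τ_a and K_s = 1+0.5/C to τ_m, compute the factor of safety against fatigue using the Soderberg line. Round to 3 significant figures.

0.922

C = D/d = 110.0/10.1 = 10.8911; K_W = (4C−1)/(4C−4)+0.615/C = 1.1323; K_s = 1+0.5/C = 1.0459
F_a = (F_max−F_min)/2 = 561.5 N; F_m = (F_max+F_min)/2 = 1338.5 N
τ_a = K_W·8F_aD/(πd³) = 1.1323 × 152.66 = 172.85 MPa
τ_m = K_s·8F_mD/(πd³) = 1.0459 × 363.9 = 380.61 MPa
Soderberg: 1/n_f = τ_a/S_se + τ_m/S_sy = 172.85/310 + 380.61/723 = 0.55759 + 0.52643 = 1.084
n_f = 1/1.084 = 0.9225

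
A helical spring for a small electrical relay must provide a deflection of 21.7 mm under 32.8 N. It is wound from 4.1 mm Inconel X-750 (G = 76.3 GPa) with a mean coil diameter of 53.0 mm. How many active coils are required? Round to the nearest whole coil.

Required rate k = F/δ = 32.8/21.7 = 1.5115 N/mm
N_a = Gd⁴/(8D³k) = (76.3×10³ × 4.1⁴)/(8 × 53.0³ × 1.5115)
    = 2.15606e+07 / 1.80025e+06 = 11.98 → 12 coils

12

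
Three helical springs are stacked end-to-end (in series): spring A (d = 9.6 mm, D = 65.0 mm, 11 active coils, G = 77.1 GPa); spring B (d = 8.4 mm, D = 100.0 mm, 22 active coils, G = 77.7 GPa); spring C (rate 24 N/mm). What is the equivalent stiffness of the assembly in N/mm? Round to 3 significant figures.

1.87 N/mm

k_A = Gd⁴/(8D³N_a) = (77.1×10³)(9.6⁴)/(8·65.0³·11) = 27.097 N/mm
k_B = Gd⁴/(8D³N_a) = (77.7×10³)(8.4⁴)/(8·100.0³·22) = 2.198 N/mm
Series: 1/k_eq = 1/27.097 + 1/2.198 + 1/24 = 0.53353; k_eq = 1.8743 N/mm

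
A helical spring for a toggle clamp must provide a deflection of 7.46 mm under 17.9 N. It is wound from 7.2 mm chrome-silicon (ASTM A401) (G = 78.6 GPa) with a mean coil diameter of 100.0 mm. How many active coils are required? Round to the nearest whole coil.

Required rate k = F/δ = 17.9/7.46 = 2.3995 N/mm
N_a = Gd⁴/(8D³k) = (78.6×10³ × 7.2⁴)/(8 × 100.0³ × 2.3995)
    = 2.11229e+08 / 1.91957e+07 = 11 → 11 coils

11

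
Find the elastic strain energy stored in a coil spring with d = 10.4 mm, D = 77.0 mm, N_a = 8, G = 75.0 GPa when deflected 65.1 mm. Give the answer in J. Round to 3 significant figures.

63.6 J

k = Gd⁴/(8D³N_a) = (75.0×10³)(10.4⁴)/(8·77.0³·8) = 30.029 N/mm
U = ½kδ² = 0.5 × 30.029 × 65.1² = 63632 N·mm = 63.632 J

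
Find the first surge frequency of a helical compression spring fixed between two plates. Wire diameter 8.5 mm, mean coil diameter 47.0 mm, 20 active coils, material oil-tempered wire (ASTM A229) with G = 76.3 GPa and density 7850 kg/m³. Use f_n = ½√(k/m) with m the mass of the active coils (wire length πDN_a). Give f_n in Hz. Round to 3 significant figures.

67.5 Hz

k = Gd⁴/(8D³N_a) = (76.3×10³)(8.5⁴)/(8·47.0³·20) = 23.977 N/mm = 23977 N/m
Wire length L = πDN_a = π·47.0·20 = 2953.1 mm
m = ρ·(πd²/4)·L = 7850 × 56.745×10⁻⁶ m² × 2.9531 m = 1.3155 kg
f_n = ½√(k/m) = 0.5·√(23977/1.3155) = 0.5·√(18227) = 67.503 Hz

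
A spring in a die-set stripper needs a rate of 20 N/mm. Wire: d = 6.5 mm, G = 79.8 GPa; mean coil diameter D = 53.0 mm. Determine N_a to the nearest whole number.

N_a = Gd⁴/(8D³k) = (79.8×10³ × 6.5⁴)/(8 × 53.0³ × 20)
    = 1.42448e+08 / 2.38203e+07 = 5.98 → 6 coils

6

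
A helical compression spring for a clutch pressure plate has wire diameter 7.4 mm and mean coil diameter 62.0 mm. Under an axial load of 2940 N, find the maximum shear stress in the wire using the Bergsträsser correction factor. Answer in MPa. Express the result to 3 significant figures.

Spring index C = D/d = 62.0/7.4 = 8.3784
K_B = (4C+2)/(4C−3) = 35.514/30.514 = 1.1639
τ₀ = 8FD/(πd³) = 8·2940·62.0/(π·7.4³) = 1.45824e+06/1273 = 1145.5 MPa
τ_max = K·τ₀ = 1.1639 × 1145.5 = 1333.2 MPa

1330 MPa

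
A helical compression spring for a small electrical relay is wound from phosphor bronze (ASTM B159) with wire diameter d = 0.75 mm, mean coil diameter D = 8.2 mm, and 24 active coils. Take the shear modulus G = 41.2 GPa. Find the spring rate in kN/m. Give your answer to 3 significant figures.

0.123 kN/m

k = Gd⁴/(8D³N_a) = (41.2×10³ × 0.75⁴) / (8 × 8.2³ × 24)
  = 13035.9 / 105863 = 0.12314 N/mm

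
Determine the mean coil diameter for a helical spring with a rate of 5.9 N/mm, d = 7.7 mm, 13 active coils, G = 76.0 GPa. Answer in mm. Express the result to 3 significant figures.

D = (Gd⁴/(8N_a·k))^(1/3) = (76.0×10³·7.7⁴/(8·13·5.9))^(1/3)
  = (435403)^(1/3) = 75.7932 mm

75.8 mm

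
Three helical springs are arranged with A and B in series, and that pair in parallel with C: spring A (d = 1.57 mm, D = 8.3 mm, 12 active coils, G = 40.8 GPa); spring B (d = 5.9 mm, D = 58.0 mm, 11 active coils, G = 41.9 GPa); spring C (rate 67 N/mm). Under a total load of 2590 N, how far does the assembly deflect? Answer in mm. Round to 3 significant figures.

37.7 mm

k_A = Gd⁴/(8D³N_a) = (40.8×10³)(1.57⁴)/(8·8.3³·12) = 4.516 N/mm
k_B = Gd⁴/(8D³N_a) = (41.9×10³)(5.9⁴)/(8·58.0³·11) = 2.957 N/mm
Springs A,B series: k_AB = 1/(1/4.516+1/2.957) = 1.787 N/mm; parallel with C: k_eq = 1.787+67 = 68.787 N/mm
δ = F/k_eq = 2590/68.787 = 37.652 mm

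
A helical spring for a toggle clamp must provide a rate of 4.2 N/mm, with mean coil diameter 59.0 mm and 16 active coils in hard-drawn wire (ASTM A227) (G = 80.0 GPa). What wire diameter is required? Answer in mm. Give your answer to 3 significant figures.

6.10 mm

d = (8D³N_a·k / G)^(1/4) = (8·59.0³·16·4.2 / (80.0×10³))^0.25
  = (1380.1)^0.25 = 6.0951 mm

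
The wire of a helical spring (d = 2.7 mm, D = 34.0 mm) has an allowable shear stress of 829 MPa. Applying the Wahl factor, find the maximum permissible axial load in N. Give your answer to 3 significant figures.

C = D/d = 34.0/2.7 = 12.5926
K_W = (4C−1)/(4C−4) + 0.615/C = 49.370/46.370 + 0.0488 = 1.1135
τ_max = K·8FD/(πd³) → F_max = τ_allow·πd³/(8DK)
F_max = 829·π·2.7³/(8·34.0·1.1135) = 51262/302.88 = 169.25 N

169 N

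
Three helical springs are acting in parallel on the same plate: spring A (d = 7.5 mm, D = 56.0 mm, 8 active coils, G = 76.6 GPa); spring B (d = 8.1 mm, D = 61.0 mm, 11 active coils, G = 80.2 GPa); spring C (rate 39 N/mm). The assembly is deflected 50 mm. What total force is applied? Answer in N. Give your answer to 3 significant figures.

3890 N

k_A = Gd⁴/(8D³N_a) = (76.6×10³)(7.5⁴)/(8·56.0³·8) = 21.564 N/mm
k_B = Gd⁴/(8D³N_a) = (80.2×10³)(8.1⁴)/(8·61.0³·11) = 17.284 N/mm
Parallel: k_eq = 21.564 + 17.284 + 39 = 77.848 N/mm
F = k_eq·δ = 77.848·50 = 3892.4 N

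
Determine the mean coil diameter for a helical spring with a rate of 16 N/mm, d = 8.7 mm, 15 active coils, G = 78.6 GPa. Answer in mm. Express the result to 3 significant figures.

61.7 mm

D = (Gd⁴/(8N_a·k))^(1/3) = (78.6×10³·8.7⁴/(8·15·16))^(1/3)
  = (234530)^(1/3) = 61.6689 mm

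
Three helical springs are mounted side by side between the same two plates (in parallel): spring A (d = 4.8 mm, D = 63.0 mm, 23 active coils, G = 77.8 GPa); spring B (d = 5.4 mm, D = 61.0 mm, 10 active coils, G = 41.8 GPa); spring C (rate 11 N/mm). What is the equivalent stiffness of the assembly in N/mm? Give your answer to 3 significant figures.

k_A = Gd⁴/(8D³N_a) = (77.8×10³)(4.8⁴)/(8·63.0³·23) = 0.89765 N/mm
k_B = Gd⁴/(8D³N_a) = (41.8×10³)(5.4⁴)/(8·61.0³·10) = 1.9574 N/mm
Parallel: k_eq = 0.89765 + 1.9574 + 11 = 13.855 N/mm

13.9 N/mm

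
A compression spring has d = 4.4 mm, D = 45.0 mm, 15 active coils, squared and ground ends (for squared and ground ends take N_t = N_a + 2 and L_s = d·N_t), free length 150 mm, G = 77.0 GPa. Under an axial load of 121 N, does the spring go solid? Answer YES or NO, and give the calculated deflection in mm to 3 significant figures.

NO, δ = 45.8 mm

k = Gd⁴/(8D³N_a) = (77.0×10³)(4.4⁴)/(8·45.0³·15) = 2.6393 N/mm
N_t = 17; L_s = 4.4·17 = 74.8 mm; δ_solid = L₀ − L_s = 150 − 74.8 = 75.2 mm
δ = F/k = 121/2.6393 = 45.846 mm
δ < δ_solid → spring does not go solid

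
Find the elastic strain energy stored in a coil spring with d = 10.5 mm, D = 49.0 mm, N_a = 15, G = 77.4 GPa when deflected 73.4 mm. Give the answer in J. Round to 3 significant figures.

180 J

k = Gd⁴/(8D³N_a) = (77.4×10³)(10.5⁴)/(8·49.0³·15) = 66.639 N/mm
U = ½kδ² = 0.5 × 66.639 × 73.4² = 1.7951e+05 N·mm = 179.51 J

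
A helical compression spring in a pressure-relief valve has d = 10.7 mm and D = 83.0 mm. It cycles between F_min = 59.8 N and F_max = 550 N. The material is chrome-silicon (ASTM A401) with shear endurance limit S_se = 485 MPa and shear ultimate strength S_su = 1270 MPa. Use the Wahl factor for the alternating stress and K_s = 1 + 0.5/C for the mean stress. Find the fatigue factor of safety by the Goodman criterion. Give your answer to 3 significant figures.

6.76

C = D/d = 83.0/10.7 = 7.7570; K_W = (4C−1)/(4C−4)+0.615/C = 1.1903; K_s = 1+0.5/C = 1.0645
F_a = (F_max−F_min)/2 = 245.1 N; F_m = (F_max+F_min)/2 = 304.9 N
τ_a = K_W·8F_aD/(πd³) = 1.1903 × 42.287 = 50.334 MPa
τ_m = K_s·8F_mD/(πd³) = 1.0645 × 52.605 = 55.995 MPa
Goodman: 1/n_f = τ_a/S_se + τ_m/S_su = 50.334/485 + 55.995/1270 = 0.10378 + 0.04409 = 0.14787
n_f = 1/0.14787 = 6.763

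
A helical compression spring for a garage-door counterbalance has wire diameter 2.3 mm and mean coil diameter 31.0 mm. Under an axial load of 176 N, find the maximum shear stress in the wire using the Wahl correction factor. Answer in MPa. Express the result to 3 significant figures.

1260 MPa

Spring index C = D/d = 31.0/2.3 = 13.4783
K_W = (4C−1)/(4C−4) + 0.615/C = 52.913/49.913 + 0.0456 = 1.1057
τ₀ = 8FD/(πd³) = 8·176·31.0/(π·2.3³) = 43648/38.224 = 1141.9 MPa
τ_max = K·τ₀ = 1.1057 × 1141.9 = 1262.6 MPa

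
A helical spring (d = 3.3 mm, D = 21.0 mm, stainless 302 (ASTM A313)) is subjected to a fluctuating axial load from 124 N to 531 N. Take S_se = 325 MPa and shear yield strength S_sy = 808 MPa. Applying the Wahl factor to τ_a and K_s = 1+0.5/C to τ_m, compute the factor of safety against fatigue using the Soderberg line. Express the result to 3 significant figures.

0.555

C = D/d = 21.0/3.3 = 6.3636; K_W = (4C−1)/(4C−4)+0.615/C = 1.2365; K_s = 1+0.5/C = 1.0786
F_a = (F_max−F_min)/2 = 203.5 N; F_m = (F_max+F_min)/2 = 327.5 N
τ_a = K_W·8F_aD/(πd³) = 1.2365 × 302.82 = 374.43 MPa
τ_m = K_s·8F_mD/(πd³) = 1.0786 × 487.34 = 525.63 MPa
Soderberg: 1/n_f = τ_a/S_se + τ_m/S_sy = 374.43/325 + 525.63/808 = 1.15208 + 0.65053 = 1.8026
n_f = 1/1.8026 = 0.5548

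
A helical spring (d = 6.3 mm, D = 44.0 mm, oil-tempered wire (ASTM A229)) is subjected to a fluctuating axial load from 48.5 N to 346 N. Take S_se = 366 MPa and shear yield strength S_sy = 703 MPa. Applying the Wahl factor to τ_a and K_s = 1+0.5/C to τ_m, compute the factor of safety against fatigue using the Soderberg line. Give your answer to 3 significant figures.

2.81

C = D/d = 44.0/6.3 = 6.9841; K_W = (4C−1)/(4C−4)+0.615/C = 1.2134; K_s = 1+0.5/C = 1.0716
F_a = (F_max−F_min)/2 = 148.75 N; F_m = (F_max+F_min)/2 = 197.25 N
τ_a = K_W·8F_aD/(πd³) = 1.2134 × 66.654 = 80.878 MPa
τ_m = K_s·8F_mD/(πd³) = 1.0716 × 88.387 = 94.715 MPa
Soderberg: 1/n_f = τ_a/S_se + τ_m/S_sy = 80.878/366 + 94.715/703 = 0.22098 + 0.13473 = 0.35571
n_f = 1/0.35571 = 2.811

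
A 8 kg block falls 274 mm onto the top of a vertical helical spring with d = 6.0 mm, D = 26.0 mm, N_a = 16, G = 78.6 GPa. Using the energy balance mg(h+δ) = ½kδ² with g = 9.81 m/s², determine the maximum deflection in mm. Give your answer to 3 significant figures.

k = Gd⁴/(8D³N_a) = (78.6×10³)(6.0⁴)/(8·26.0³·16) = 45.279 N/mm
W = mg = 8 × 9.81 = 78.48 N
½kδ² − Wδ − Wh = 0 → δ = (W + √(W² + 2kWh))/k
δ = (78.48 + √(6159.1 + 1.94732e+06))/45.279 = (78.48 + 1397.7)/45.279 = 32.601 mm

32.6 mm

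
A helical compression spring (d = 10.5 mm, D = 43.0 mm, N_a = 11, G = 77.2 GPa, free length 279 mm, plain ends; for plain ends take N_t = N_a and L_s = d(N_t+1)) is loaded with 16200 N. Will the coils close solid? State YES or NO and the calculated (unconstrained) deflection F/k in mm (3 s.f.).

k = Gd⁴/(8D³N_a) = (77.2×10³)(10.5⁴)/(8·43.0³·11) = 134.12 N/mm
N_t = 11; L_s = 10.5·12 = 126 mm; δ_solid = L₀ − L_s = 279 − 126 = 153 mm
δ = F/k = 16200/134.12 = 120.79 mm
δ < δ_solid → spring does not go solid

NO, δ = 121 mm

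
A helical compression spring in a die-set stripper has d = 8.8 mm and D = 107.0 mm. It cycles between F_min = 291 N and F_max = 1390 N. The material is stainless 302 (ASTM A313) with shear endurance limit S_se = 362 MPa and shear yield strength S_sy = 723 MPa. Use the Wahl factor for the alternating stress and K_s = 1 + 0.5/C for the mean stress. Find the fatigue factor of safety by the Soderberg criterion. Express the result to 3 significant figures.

C = D/d = 107.0/8.8 = 12.1591; K_W = (4C−1)/(4C−4)+0.615/C = 1.1178; K_s = 1+0.5/C = 1.0411
F_a = (F_max−F_min)/2 = 549.5 N; F_m = (F_max+F_min)/2 = 840.5 N
τ_a = K_W·8F_aD/(πd³) = 1.1178 × 219.71 = 245.59 MPa
τ_m = K_s·8F_mD/(πd³) = 1.0411 × 336.06 = 349.88 MPa
Soderberg: 1/n_f = τ_a/S_se + τ_m/S_sy = 245.59/362 + 349.88/723 = 0.67841 + 0.48392 = 1.1623
n_f = 1/1.1623 = 0.8603

0.860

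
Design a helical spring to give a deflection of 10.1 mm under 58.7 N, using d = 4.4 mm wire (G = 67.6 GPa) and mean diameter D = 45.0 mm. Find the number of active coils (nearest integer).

6

Required rate k = F/δ = 58.7/10.1 = 5.8119 N/mm
N_a = Gd⁴/(8D³k) = (67.6×10³ × 4.4⁴)/(8 × 45.0³ × 5.8119)
    = 2.53371e+07 / 4.23686e+06 = 5.98 → 6 coils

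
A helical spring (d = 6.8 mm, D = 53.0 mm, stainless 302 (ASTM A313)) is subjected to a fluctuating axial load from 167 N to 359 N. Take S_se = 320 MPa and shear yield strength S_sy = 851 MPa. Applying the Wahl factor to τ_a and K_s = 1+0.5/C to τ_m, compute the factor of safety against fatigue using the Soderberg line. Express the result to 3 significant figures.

3.40

C = D/d = 53.0/6.8 = 7.7941; K_W = (4C−1)/(4C−4)+0.615/C = 1.1893; K_s = 1+0.5/C = 1.0642
F_a = (F_max−F_min)/2 = 96 N; F_m = (F_max+F_min)/2 = 263 N
τ_a = K_W·8F_aD/(πd³) = 1.1893 × 41.206 = 49.006 MPa
τ_m = K_s·8F_mD/(πd³) = 1.0642 × 112.89 = 120.13 MPa
Soderberg: 1/n_f = τ_a/S_se + τ_m/S_sy = 49.006/320 + 120.13/851 = 0.15314 + 0.14116 = 0.29431
n_f = 1/0.29431 = 3.398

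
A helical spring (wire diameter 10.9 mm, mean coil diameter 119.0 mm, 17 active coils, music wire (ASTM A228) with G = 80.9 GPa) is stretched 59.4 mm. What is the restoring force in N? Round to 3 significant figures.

296 N

k = Gd⁴/(8D³N_a) = (80.9×10³)(10.9⁴)/(8·119.0³·17) = 4.9828 N/mm
F = k·δ = 4.9828 × 59.4 = 295.98 N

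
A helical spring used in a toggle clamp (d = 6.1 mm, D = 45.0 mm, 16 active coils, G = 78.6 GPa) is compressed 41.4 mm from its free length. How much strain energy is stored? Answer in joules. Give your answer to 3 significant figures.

k = Gd⁴/(8D³N_a) = (78.6×10³)(6.1⁴)/(8·45.0³·16) = 9.3303 N/mm
U = ½kδ² = 0.5 × 9.3303 × 41.4² = 7995.9 N·mm = 7.9959 J

8.00 J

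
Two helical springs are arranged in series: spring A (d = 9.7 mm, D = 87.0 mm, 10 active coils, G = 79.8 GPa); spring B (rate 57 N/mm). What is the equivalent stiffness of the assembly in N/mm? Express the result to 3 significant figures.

k_A = Gd⁴/(8D³N_a) = (79.8×10³)(9.7⁴)/(8·87.0³·10) = 13.41 N/mm
Series: 1/k_eq = 1/13.41 + 1/57 = 0.092113; k_eq = 10.856 N/mm

10.9 N/mm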